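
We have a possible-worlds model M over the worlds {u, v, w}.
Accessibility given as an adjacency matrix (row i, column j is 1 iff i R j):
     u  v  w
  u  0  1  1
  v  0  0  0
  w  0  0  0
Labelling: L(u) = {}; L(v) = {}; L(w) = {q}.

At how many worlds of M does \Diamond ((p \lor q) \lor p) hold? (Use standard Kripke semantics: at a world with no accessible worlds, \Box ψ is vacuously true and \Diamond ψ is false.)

1

Recall that \Diamond ψ holds at a world iff ψ holds at some accessible world.
Let φ = \Diamond ((p \lor q) \lor p). Evaluate φ at each world:
  u (successors {v, w}): φ is true.
  v (successors ∅): φ is false.
  w (successors ∅): φ is false.
For instance, at u:
  At u: \Diamond ((p \lor q) \lor p) requires (p \lor q) \lor p at some successor in {v, w}.
    (p \lor q) \lor p holds at w, so \Diamond ((p \lor q) \lor p) is true at u.
Satisfying worlds: {u}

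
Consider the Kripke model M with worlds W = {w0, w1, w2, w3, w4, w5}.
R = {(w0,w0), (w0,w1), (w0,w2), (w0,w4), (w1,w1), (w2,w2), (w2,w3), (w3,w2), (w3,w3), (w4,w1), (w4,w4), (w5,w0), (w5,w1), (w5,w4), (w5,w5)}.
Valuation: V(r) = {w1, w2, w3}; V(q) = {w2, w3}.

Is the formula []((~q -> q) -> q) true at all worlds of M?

Let φ = []((~q -> q) -> q). Evaluate φ at each world:
  w0 (successors {w0, w1, w2, w4}): φ is true.
  w1 (successors {w1}): φ is true.
  w2 (successors {w2, w3}): φ is true.
  w3 (successors {w2, w3}): φ is true.
  w4 (successors {w1, w4}): φ is true.
  w5 (successors {w0, w1, w4, w5}): φ is true.
For instance, at w4:
  At w4: []((~q -> q) -> q) requires (~q -> q) -> q at every successor {w1, w4}.
    At w1: (~q -> q) -> q is true.
    At w4: (~q -> q) -> q is true.
  So []((~q -> q) -> q) is true at w4.

Yes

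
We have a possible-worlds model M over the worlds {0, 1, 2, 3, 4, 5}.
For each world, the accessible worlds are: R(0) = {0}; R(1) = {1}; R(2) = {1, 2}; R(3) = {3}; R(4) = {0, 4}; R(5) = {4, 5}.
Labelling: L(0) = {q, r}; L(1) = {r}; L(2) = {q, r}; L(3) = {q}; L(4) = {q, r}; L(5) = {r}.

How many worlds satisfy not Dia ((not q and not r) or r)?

Let φ = not Dia ((not q and not r) or r). Evaluate φ at each world:
  0 (successors {0}): φ is false.
  1 (successors {1}): φ is false.
  2 (successors {1, 2}): φ is false.
  3 (successors {3}): φ is true.
  4 (successors {0, 4}): φ is false.
  5 (successors {4, 5}): φ is false.
For instance, at 5:
  At 5: Dia ((not q and not r) or r) is true, so not Dia ((not q and not r) or r) is false.
    At 5: Dia ((not q and not r) or r) requires (not q and not r) or r at some successor in {4, 5}.
      (not q and not r) or r holds at 4, so Dia ((not q and not r) or r) is true at 5.
Satisfying worlds: {3}

1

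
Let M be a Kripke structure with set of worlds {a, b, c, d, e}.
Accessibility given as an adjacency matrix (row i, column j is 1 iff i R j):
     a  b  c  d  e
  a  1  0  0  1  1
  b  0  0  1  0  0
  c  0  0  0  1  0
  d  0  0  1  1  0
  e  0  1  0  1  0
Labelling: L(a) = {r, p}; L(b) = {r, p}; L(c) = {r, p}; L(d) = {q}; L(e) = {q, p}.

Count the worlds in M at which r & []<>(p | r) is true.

Let φ = r & []<>(p | r). Evaluate φ at each world:
  a (successors {a, d, e}): φ is true.
  b (successors {c}): φ is false.
  c (successors {d}): φ is true.
  d (successors {c, d}): φ is false.
  e (successors {b, d}): φ is false.
For instance, at b:
  At b: r is true, []<>(p | r) is false, so r & []<>(p | r) is false.
    At b: []<>(p | r) requires <>(p | r) at every successor {c}.
      <>(p | r) fails at c, so []<>(p | r) is false at b.
Satisfying worlds: {a, c}

2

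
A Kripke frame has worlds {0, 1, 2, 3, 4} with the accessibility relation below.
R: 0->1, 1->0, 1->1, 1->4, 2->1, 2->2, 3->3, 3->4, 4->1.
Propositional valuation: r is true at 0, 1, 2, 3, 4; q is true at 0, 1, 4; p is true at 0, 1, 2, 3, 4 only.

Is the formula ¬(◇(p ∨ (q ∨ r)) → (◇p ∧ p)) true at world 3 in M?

At 3: ◇(p ∨ (q ∨ r)) → (◇p ∧ p) is true, so ¬(◇(p ∨ (q ∨ r)) → (◇p ∧ p)) is false.
  At 3: ◇(p ∨ (q ∨ r)) is true, ◇p ∧ p is true, so ◇(p ∨ (q ∨ r)) → (◇p ∧ p) is true.
    At 3: ◇(p ∨ (q ∨ r)) requires p ∨ (q ∨ r) at some successor in {3, 4}.
      p ∨ (q ∨ r) holds at 3, so ◇(p ∨ (q ∨ r)) is true at 3.
    At 3: ◇p is true, p is true, so ◇p ∧ p is true.
      At 3: ◇p requires p at some successor in {3, 4}.
        p holds at 3, so ◇p is true at 3.

No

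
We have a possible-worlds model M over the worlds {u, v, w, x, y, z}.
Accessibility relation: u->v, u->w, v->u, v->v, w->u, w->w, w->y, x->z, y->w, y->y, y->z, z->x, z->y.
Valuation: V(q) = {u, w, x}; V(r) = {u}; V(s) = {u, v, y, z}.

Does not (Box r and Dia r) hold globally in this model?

Let φ = not (Box r and Dia r). Evaluate φ at each world:
  u (successors {v, w}): φ is true.
  v (successors {u, v}): φ is true.
  w (successors {u, w, y}): φ is true.
  x (successors {z}): φ is true.
  y (successors {w, y, z}): φ is true.
  z (successors {x, y}): φ is true.
For instance, at x:
  At x: Box r and Dia r is false, so not (Box r and Dia r) is true.
    At x: Box r is false, Dia r is false, so Box r and Dia r is false.
      At x: Box r requires r at every successor {z}.
        r fails at z, so Box r is false at x.
      At x: Dia r requires r at some successor in {z}.
        At z: r is false.
      So Dia r is false at x.

Yes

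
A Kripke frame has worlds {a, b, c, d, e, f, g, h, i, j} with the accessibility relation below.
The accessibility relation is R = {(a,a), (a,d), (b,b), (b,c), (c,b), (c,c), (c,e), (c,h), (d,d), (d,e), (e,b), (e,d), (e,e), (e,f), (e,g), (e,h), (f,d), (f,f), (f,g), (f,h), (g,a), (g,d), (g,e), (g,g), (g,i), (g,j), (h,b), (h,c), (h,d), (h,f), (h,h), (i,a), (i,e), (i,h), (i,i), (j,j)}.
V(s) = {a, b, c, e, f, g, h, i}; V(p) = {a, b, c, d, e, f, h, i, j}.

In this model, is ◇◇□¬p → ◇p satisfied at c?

Yes

Recall that □ψ holds at a world iff ψ holds at every accessible world, and ◇ψ holds iff ψ holds at some accessible world.
At c: ◇◇□¬p is false, ◇p is true, so ◇◇□¬p → ◇p is true.
  At c: ◇◇□¬p requires ◇□¬p at some successor in {b, c, e, h}.
    At b: ◇□¬p is false.
    At c: ◇□¬p is false.
    At e: ◇□¬p is false.
    At h: ◇□¬p is false.
  So ◇◇□¬p is false at c.
  At c: ◇p requires p at some successor in {b, c, e, h}.
    p holds at b, so ◇p is true at c.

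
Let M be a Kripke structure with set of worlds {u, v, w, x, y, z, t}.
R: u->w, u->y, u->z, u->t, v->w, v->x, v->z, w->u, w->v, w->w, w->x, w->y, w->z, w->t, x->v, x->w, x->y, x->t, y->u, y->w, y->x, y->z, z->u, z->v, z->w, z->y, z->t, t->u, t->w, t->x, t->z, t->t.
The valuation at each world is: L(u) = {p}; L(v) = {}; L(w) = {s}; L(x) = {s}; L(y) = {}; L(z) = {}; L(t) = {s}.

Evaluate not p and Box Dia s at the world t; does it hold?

At t: not p is true, Box Dia s is true, so not p and Box Dia s is true.
  At t: Box Dia s requires Dia s at every successor {u, w, x, z, t}.
    At u: Dia s is true.
    At w: Dia s is true.
    At x: Dia s is true.
    At z: Dia s is true.
    At t: Dia s is true.
  So Box Dia s is true at t.

Yes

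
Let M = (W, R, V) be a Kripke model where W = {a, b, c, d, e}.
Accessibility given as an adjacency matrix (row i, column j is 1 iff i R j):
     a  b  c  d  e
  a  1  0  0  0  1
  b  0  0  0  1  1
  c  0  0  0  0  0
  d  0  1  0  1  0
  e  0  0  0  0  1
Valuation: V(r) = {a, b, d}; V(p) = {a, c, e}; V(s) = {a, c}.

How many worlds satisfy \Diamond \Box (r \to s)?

3

Recall that \Box ψ holds at a world iff ψ holds at every accessible world, and \Diamond ψ holds iff ψ holds at some accessible world.
Let φ = \Diamond \Box (r \to s). Evaluate φ at each world:
  a (successors {a, e}): φ is true.
  b (successors {d, e}): φ is true.
  c (successors ∅): φ is false.
  d (successors {b, d}): φ is false.
  e (successors {e}): φ is true.
For instance, at d:
  At d: \Diamond \Box (r \to s) requires \Box (r \to s) at some successor in {b, d}.
    At b: \Box (r \to s) is false.
    At d: \Box (r \to s) is false.
  So \Diamond \Box (r \to s) is false at d.
Satisfying worlds: {a, b, e}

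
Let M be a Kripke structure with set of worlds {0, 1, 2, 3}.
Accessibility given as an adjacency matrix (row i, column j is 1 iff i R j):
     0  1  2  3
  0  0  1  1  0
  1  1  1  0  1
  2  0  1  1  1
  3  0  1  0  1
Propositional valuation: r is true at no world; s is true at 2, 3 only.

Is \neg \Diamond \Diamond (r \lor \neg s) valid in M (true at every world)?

Let φ = \neg \Diamond \Diamond (r \lor \neg s). Evaluate φ at each world:
  0 (successors {1, 2}): φ is false.
  1 (successors {0, 1, 3}): φ is false.
  2 (successors {1, 2, 3}): φ is false.
  3 (successors {1, 3}): φ is false.
Detail at 0 (counterexample):
  At 0: \Diamond \Diamond (r \lor \neg s) is true, so \neg \Diamond \Diamond (r \lor \neg s) is false.
    At 0: \Diamond \Diamond (r \lor \neg s) requires \Diamond (r \lor \neg s) at some successor in {1, 2}.
      \Diamond (r \lor \neg s) holds at 1, so \Diamond \Diamond (r \lor \neg s) is true at 0.

No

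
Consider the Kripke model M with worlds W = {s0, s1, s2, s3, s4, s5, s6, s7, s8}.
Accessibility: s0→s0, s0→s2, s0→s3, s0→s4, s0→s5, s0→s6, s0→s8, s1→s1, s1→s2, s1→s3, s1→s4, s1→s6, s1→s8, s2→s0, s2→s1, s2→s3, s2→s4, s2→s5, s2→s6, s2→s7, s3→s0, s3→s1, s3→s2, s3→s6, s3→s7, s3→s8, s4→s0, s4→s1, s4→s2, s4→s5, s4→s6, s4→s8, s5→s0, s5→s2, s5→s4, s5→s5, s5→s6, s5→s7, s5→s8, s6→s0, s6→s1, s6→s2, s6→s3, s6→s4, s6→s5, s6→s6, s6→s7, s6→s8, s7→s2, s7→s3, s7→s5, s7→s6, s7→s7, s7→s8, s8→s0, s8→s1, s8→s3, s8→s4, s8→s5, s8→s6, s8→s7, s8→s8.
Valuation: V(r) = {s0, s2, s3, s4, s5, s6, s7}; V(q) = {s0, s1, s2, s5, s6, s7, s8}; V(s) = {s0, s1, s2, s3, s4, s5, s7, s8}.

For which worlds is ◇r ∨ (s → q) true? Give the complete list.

s0, s1, s2, s3, s4, s5, s6, s7, s8

Let φ = ◇r ∨ (s → q). Evaluate φ at each world:
  s0 (successors {s0, s2, s3, s4, s5, s6, s8}): φ is true.
  s1 (successors {s1, s2, s3, s4, s6, s8}): φ is true.
  s2 (successors {s0, s1, s3, s4, s5, s6, s7}): φ is true.
  s3 (successors {s0, s1, s2, s6, s7, s8}): φ is true.
  s4 (successors {s0, s1, s2, s5, s6, s8}): φ is true.
  s5 (successors {s0, s2, s4, s5, s6, s7, s8}): φ is true.
  s6 (successors {s0, s1, s2, s3, s4, s5, s6, s7, s8}): φ is true.
  s7 (successors {s2, s3, s5, s6, s7, s8}): φ is true.
  s8 (successors {s0, s1, s3, s4, s5, s6, s7, s8}): φ is true.
For instance, at s8:
  At s8: ◇r is true, s → q is true, so ◇r ∨ (s → q) is true.
    At s8: ◇r requires r at some successor in {s0, s1, s3, s4, s5, s6, s7, s8}.
      r holds at s0, so ◇r is true at s8.
Satisfying worlds: {s0, s1, s2, s3, s4, s5, s6, s7, s8}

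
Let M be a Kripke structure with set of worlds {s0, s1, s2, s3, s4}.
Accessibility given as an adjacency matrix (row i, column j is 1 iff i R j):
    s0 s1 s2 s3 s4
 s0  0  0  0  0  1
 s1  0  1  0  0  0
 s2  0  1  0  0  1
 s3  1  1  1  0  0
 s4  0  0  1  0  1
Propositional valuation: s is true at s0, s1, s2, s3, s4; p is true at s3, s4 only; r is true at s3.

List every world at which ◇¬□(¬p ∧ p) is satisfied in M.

s0, s1, s2, s3, s4

Let φ = ◇¬□(¬p ∧ p). Evaluate φ at each world:
  s0 (successors {s4}): φ is true.
  s1 (successors {s1}): φ is true.
  s2 (successors {s1, s4}): φ is true.
  s3 (successors {s0, s1, s2}): φ is true.
  s4 (successors {s2, s4}): φ is true.
For instance, at s1:
  At s1: ◇¬□(¬p ∧ p) requires ¬□(¬p ∧ p) at some successor in {s1}.
    ¬□(¬p ∧ p) holds at s1, so ◇¬□(¬p ∧ p) is true at s1.
      At s1: □(¬p ∧ p) is false, so ¬□(¬p ∧ p) is true.
Satisfying worlds: {s0, s1, s2, s3, s4}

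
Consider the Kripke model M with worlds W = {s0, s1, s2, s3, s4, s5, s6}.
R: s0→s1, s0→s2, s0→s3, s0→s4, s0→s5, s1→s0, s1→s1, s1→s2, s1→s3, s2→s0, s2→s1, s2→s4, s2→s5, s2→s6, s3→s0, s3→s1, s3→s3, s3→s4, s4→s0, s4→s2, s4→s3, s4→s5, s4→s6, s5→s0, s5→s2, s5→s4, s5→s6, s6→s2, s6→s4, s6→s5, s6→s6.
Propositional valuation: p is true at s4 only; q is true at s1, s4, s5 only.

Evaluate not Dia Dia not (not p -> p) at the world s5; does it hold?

No

At s5: Dia Dia not (not p -> p) is true, so not Dia Dia not (not p -> p) is false.
  At s5: Dia Dia not (not p -> p) requires Dia not (not p -> p) at some successor in {s0, s2, s4, s6}.
    Dia not (not p -> p) holds at s0, so Dia Dia not (not p -> p) is true at s5.
      At s0: Dia not (not p -> p) requires not (not p -> p) at some successor in {s1, s2, s3, s4, s5}.
        not (not p -> p) holds at s1, so Dia not (not p -> p) is true at s0.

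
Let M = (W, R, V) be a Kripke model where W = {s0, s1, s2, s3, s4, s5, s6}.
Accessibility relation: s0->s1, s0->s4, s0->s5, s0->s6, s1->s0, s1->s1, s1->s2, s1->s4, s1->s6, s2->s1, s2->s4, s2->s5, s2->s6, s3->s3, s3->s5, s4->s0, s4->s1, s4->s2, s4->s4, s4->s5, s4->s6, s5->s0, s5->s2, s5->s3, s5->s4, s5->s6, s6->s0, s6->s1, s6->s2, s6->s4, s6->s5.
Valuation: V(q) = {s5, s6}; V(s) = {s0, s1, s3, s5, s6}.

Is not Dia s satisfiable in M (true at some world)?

No

Let φ = not Dia s. Evaluate φ at each world:
  s0 (successors {s1, s4, s5, s6}): φ is false.
  s1 (successors {s0, s1, s2, s4, s6}): φ is false.
  s2 (successors {s1, s4, s5, s6}): φ is false.
  s3 (successors {s3, s5}): φ is false.
  s4 (successors {s0, s1, s2, s4, s5, s6}): φ is false.
  s5 (successors {s0, s2, s3, s4, s6}): φ is false.
  s6 (successors {s0, s1, s2, s4, s5}): φ is false.
For instance, at s1:
  At s1: Dia s is true, so not Dia s is false.
    At s1: Dia s requires s at some successor in {s0, s1, s2, s4, s6}.
      s holds at s0, so Dia s is true at s1.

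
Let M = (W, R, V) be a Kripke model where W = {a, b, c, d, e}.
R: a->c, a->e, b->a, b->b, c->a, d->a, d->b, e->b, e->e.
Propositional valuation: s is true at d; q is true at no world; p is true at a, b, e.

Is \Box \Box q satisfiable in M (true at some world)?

No

Recall that \Box ψ holds at a world iff ψ holds at every accessible world, and \Diamond ψ holds iff ψ holds at some accessible world.
Let φ = \Box \Box q. Evaluate φ at each world:
  a (successors {c, e}): φ is false.
  b (successors {a, b}): φ is false.
  c (successors {a}): φ is false.
  d (successors {a, b}): φ is false.
  e (successors {b, e}): φ is false.
For instance, at d:
  At d: \Box \Box q requires \Box q at every successor {a, b}.
    \Box q fails at a, so \Box \Box q is false at d.
      At a: \Box q requires q at every successor {c, e}.
        q fails at c, so \Box q is false at a.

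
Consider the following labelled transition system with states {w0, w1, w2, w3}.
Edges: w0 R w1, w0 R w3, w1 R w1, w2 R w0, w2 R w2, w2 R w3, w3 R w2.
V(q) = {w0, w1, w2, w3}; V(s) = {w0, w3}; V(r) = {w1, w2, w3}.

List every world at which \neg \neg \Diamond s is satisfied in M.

Let φ = \neg \neg \Diamond s. Evaluate φ at each world:
  w0 (successors {w1, w3}): φ is true.
  w1 (successors {w1}): φ is false.
  w2 (successors {w0, w2, w3}): φ is true.
  w3 (successors {w2}): φ is false.
For instance, at w2:
  At w2: \neg \Diamond s is false, so \neg \neg \Diamond s is true.
    At w2: \Diamond s is true, so \neg \Diamond s is false.
      At w2: \Diamond s requires s at some successor in {w0, w2, w3}.
        s holds at w0, so \Diamond s is true at w2.
Satisfying worlds: {w0, w2}

w0, w2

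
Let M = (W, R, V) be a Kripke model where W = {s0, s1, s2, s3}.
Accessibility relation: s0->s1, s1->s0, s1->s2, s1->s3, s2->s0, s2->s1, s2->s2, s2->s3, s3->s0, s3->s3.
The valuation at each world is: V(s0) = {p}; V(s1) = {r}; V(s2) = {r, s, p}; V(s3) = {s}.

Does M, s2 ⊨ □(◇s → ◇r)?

No

At s2: □(◇s → ◇r) requires ◇s → ◇r at every successor {s0, s1, s2, s3}.
  ◇s → ◇r fails at s3, so □(◇s → ◇r) is false at s2.
    At s3: ◇s is true, ◇r is false, so ◇s → ◇r is false.
      At s3: ◇s requires s at some successor in {s0, s3}.
        s holds at s3, so ◇s is true at s3.
      At s3: ◇r requires r at some successor in {s0, s3}.
        At s0: r is false.
        At s3: r is false.
      So ◇r is false at s3.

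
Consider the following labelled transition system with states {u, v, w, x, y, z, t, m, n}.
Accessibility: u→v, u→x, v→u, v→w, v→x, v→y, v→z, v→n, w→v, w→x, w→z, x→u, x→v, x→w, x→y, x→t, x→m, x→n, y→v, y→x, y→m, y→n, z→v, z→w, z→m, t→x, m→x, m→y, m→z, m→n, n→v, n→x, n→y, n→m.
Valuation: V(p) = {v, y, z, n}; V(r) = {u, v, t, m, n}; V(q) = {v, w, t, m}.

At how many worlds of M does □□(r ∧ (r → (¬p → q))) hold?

Recall that □ψ holds at a world iff ψ holds at every accessible world, and ◇ψ holds iff ψ holds at some accessible world.
Let φ = □□(r ∧ (r → (¬p → q))). Evaluate φ at each world:
  u (successors {v, x}): φ is false.
  v (successors {u, w, x, y, z, n}): φ is false.
  w (successors {v, x, z}): φ is false.
  x (successors {u, v, w, y, t, m, n}): φ is false.
  y (successors {v, x, m, n}): φ is false.
  z (successors {v, w, m}): φ is false.
  t (successors {x}): φ is false.
  m (successors {x, y, z, n}): φ is false.
  n (successors {v, x, y, m}): φ is false.
For instance, at y:
  At y: □□(r ∧ (r → (¬p → q))) requires □(r ∧ (r → (¬p → q))) at every successor {v, x, m, n}.
    □(r ∧ (r → (¬p → q))) fails at v, so □□(r ∧ (r → (¬p → q))) is false at y.
      At v: □(r ∧ (r → (¬p → q))) requires r ∧ (r → (¬p → q)) at every successor {u, w, x, y, z, n}.
        r ∧ (r → (¬p → q)) fails at u, so □(r ∧ (r → (¬p → q))) is false at v.
Satisfying worlds: none.

0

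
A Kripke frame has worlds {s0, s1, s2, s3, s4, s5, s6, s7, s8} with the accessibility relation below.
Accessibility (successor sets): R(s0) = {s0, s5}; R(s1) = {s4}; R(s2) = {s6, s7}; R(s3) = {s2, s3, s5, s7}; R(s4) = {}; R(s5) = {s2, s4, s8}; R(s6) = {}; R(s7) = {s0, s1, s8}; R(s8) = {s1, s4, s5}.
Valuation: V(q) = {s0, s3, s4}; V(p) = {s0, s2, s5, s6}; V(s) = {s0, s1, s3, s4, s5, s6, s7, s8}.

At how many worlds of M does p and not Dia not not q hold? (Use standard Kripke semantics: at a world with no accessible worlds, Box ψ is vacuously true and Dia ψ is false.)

2

Let φ = p and not Dia not not q. Evaluate φ at each world:
  s0 (successors {s0, s5}): φ is false.
  s1 (successors {s4}): φ is false.
  s2 (successors {s6, s7}): φ is true.
  s3 (successors {s2, s3, s5, s7}): φ is false.
  s4 (successors ∅): φ is false.
  s5 (successors {s2, s4, s8}): φ is false.
  s6 (successors ∅): φ is true.
  s7 (successors {s0, s1, s8}): φ is false.
  s8 (successors {s1, s4, s5}): φ is false.
For instance, at s0:
  At s0: p is true, not Dia not not q is false, so p and not Dia not not q is false.
    At s0: Dia not not q is true, so not Dia not not q is false.
      At s0: Dia not not q requires not not q at some successor in {s0, s5}.
        not not q holds at s0, so Dia not not q is true at s0.
Satisfying worlds: {s2, s6}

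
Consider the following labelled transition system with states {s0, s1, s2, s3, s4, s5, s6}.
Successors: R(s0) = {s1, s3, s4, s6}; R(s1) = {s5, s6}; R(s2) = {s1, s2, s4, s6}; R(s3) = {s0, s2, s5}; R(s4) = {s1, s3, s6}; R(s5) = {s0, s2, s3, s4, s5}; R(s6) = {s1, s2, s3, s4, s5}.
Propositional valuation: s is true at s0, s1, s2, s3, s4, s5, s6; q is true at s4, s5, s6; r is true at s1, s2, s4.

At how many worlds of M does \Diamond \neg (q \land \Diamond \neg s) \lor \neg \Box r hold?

7

Let φ = \Diamond \neg (q \land \Diamond \neg s) \lor \neg \Box r. Evaluate φ at each world:
  s0 (successors {s1, s3, s4, s6}): φ is true.
  s1 (successors {s5, s6}): φ is true.
  s2 (successors {s1, s2, s4, s6}): φ is true.
  s3 (successors {s0, s2, s5}): φ is true.
  s4 (successors {s1, s3, s6}): φ is true.
  s5 (successors {s0, s2, s3, s4, s5}): φ is true.
  s6 (successors {s1, s2, s3, s4, s5}): φ is true.
For instance, at s1:
  At s1: \Diamond \neg (q \land \Diamond \neg s) is true, \neg \Box r is true, so \Diamond \neg (q \land \Diamond \neg s) \lor \neg \Box r is true.
    At s1: \Diamond \neg (q \land \Diamond \neg s) requires \neg (q \land \Diamond \neg s) at some successor in {s5, s6}.
      \neg (q \land \Diamond \neg s) holds at s5, so \Diamond \neg (q \land \Diamond \neg s) is true at s1.
    At s1: \Box r is false, so \neg \Box r is true.
      At s1: \Box r requires r at every successor {s5, s6}.
        r fails at s5, so \Box r is false at s1.
Satisfying worlds: {s0, s1, s2, s3, s4, s5, s6}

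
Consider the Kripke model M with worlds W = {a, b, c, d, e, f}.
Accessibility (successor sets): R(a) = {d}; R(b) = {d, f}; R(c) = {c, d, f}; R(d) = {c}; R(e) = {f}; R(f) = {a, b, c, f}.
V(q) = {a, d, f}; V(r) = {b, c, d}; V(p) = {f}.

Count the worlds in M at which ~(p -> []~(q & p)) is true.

1

Let φ = ~(p -> []~(q & p)). Evaluate φ at each world:
  a (successors {d}): φ is false.
  b (successors {d, f}): φ is false.
  c (successors {c, d, f}): φ is false.
  d (successors {c}): φ is false.
  e (successors {f}): φ is false.
  f (successors {a, b, c, f}): φ is true.
For instance, at c:
  At c: p -> []~(q & p) is true, so ~(p -> []~(q & p)) is false.
    At c: p is false, []~(q & p) is false, so p -> []~(q & p) is true.
      At c: []~(q & p) requires ~(q & p) at every successor {c, d, f}.
        ~(q & p) fails at f, so []~(q & p) is false at c.
Satisfying worlds: {f}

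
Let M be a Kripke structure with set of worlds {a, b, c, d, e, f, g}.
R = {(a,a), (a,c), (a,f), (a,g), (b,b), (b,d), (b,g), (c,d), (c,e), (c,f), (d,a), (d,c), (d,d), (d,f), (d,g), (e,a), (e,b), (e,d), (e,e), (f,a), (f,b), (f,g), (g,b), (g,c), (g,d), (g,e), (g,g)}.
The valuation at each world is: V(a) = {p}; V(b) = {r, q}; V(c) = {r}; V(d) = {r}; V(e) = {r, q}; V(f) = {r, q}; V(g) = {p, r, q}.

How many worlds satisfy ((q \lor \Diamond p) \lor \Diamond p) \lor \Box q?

6

Let φ = ((q \lor \Diamond p) \lor \Diamond p) \lor \Box q. Evaluate φ at each world:
  a (successors {a, c, f, g}): φ is true.
  b (successors {b, d, g}): φ is true.
  c (successors {d, e, f}): φ is false.
  d (successors {a, c, d, f, g}): φ is true.
  e (successors {a, b, d, e}): φ is true.
  f (successors {a, b, g}): φ is true.
  g (successors {b, c, d, e, g}): φ is true.
For instance, at a:
  At a: (q \lor \Diamond p) \lor \Diamond p is true, \Box q is false, so ((q \lor \Diamond p) \lor \Diamond p) \lor \Box q is true.
    At a: q \lor \Diamond p is true, \Diamond p is true, so (q \lor \Diamond p) \lor \Diamond p is true.
      At a: q is false, \Diamond p is true, so q \lor \Diamond p is true.
      At a: \Diamond p requires p at some successor in {a, c, f, g}.
        p holds at a, so \Diamond p is true at a.
    At a: \Box q requires q at every successor {a, c, f, g}.
      q fails at a, so \Box q is false at a.
Satisfying worlds: {a, b, d, e, f, g}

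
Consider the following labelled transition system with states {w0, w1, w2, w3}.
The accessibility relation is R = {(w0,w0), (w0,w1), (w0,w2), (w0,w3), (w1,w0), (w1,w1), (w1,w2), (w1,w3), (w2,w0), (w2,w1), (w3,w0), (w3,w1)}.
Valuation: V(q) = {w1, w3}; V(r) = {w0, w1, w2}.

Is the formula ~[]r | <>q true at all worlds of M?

Recall that []ψ holds at a world iff ψ holds at every accessible world, and <>ψ holds iff ψ holds at some accessible world.
Let φ = ~[]r | <>q. Evaluate φ at each world:
  w0 (successors {w0, w1, w2, w3}): φ is true.
  w1 (successors {w0, w1, w2, w3}): φ is true.
  w2 (successors {w0, w1}): φ is true.
  w3 (successors {w0, w1}): φ is true.
For instance, at w0:
  At w0: ~[]r is true, <>q is true, so ~[]r | <>q is true.
    At w0: []r is false, so ~[]r is true.
      At w0: []r requires r at every successor {w0, w1, w2, w3}.
        r fails at w3, so []r is false at w0.
    At w0: <>q requires q at some successor in {w0, w1, w2, w3}.
      q holds at w1, so <>q is true at w0.

Yes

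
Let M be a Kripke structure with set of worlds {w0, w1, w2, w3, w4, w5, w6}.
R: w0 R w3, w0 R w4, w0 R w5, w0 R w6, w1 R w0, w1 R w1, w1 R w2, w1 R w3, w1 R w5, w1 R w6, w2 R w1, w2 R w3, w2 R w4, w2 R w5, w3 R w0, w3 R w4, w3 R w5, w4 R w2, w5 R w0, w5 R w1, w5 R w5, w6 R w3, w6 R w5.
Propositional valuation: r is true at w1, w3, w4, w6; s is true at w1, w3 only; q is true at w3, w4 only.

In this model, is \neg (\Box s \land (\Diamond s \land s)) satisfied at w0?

At w0: \Box s \land (\Diamond s \land s) is false, so \neg (\Box s \land (\Diamond s \land s)) is true.
  At w0: \Box s is false, \Diamond s \land s is false, so \Box s \land (\Diamond s \land s) is false.
    At w0: \Box s requires s at every successor {w3, w4, w5, w6}.
      s fails at w4, so \Box s is false at w0.
    At w0: \Diamond s is true, s is false, so \Diamond s \land s is false.
      At w0: \Diamond s requires s at some successor in {w3, w4, w5, w6}.
        s holds at w3, so \Diamond s is true at w0.

Yes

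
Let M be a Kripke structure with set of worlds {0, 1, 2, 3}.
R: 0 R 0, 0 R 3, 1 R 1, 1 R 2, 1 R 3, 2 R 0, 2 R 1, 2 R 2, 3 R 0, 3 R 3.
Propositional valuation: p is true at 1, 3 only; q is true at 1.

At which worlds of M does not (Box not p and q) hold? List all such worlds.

Let φ = not (Box not p and q). Evaluate φ at each world:
  0 (successors {0, 3}): φ is true.
  1 (successors {1, 2, 3}): φ is true.
  2 (successors {0, 1, 2}): φ is true.
  3 (successors {0, 3}): φ is true.
For instance, at 2:
  At 2: Box not p and q is false, so not (Box not p and q) is true.
    At 2: Box not p is false, q is false, so Box not p and q is false.
      At 2: Box not p requires not p at every successor {0, 1, 2}.
        not p fails at 1, so Box not p is false at 2.
Satisfying worlds: {0, 1, 2, 3}

0, 1, 2, 3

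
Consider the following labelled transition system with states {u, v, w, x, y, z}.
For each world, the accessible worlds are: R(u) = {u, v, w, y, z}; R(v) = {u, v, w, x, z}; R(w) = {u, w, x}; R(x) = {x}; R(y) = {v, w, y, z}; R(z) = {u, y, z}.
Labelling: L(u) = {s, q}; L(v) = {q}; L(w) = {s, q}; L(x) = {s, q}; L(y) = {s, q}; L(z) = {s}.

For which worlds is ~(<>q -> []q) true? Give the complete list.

Let φ = ~(<>q -> []q). Evaluate φ at each world:
  u (successors {u, v, w, y, z}): φ is true.
  v (successors {u, v, w, x, z}): φ is true.
  w (successors {u, w, x}): φ is false.
  x (successors {x}): φ is false.
  y (successors {v, w, y, z}): φ is true.
  z (successors {u, y, z}): φ is true.
For instance, at y:
  At y: <>q -> []q is false, so ~(<>q -> []q) is true.
    At y: <>q is true, []q is false, so <>q -> []q is false.
      At y: <>q requires q at some successor in {v, w, y, z}.
        q holds at v, so <>q is true at y.
      At y: []q requires q at every successor {v, w, y, z}.
        q fails at z, so []q is false at y.
Satisfying worlds: {u, v, y, z}

u, v, y, z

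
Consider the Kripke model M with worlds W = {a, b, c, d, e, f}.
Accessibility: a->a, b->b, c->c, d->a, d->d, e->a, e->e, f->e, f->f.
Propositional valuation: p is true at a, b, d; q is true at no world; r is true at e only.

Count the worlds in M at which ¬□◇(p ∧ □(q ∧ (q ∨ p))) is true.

6

Recall that □ψ holds at a world iff ψ holds at every accessible world, and ◇ψ holds iff ψ holds at some accessible world.
Let φ = ¬□◇(p ∧ □(q ∧ (q ∨ p))). Evaluate φ at each world:
  a (successors {a}): φ is true.
  b (successors {b}): φ is true.
  c (successors {c}): φ is true.
  d (successors {a, d}): φ is true.
  e (successors {a, e}): φ is true.
  f (successors {e, f}): φ is true.
For instance, at d:
  At d: □◇(p ∧ □(q ∧ (q ∨ p))) is false, so ¬□◇(p ∧ □(q ∧ (q ∨ p))) is true.
    At d: □◇(p ∧ □(q ∧ (q ∨ p))) requires ◇(p ∧ □(q ∧ (q ∨ p))) at every successor {a, d}.
      ◇(p ∧ □(q ∧ (q ∨ p))) fails at a, so □◇(p ∧ □(q ∧ (q ∨ p))) is false at d.
Satisfying worlds: {a, b, c, d, e, f}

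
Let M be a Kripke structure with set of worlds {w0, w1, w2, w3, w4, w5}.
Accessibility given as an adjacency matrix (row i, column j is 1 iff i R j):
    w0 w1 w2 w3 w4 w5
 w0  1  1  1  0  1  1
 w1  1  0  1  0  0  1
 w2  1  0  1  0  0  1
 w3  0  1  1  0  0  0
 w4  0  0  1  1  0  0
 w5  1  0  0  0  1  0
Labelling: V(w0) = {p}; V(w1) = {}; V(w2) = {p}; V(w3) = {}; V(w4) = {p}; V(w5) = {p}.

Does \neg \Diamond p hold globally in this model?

No

Let φ = \neg \Diamond p. Evaluate φ at each world:
  w0 (successors {w0, w1, w2, w4, w5}): φ is false.
  w1 (successors {w0, w2, w5}): φ is false.
  w2 (successors {w0, w2, w5}): φ is false.
  w3 (successors {w1, w2}): φ is false.
  w4 (successors {w2, w3}): φ is false.
  w5 (successors {w0, w4}): φ is false.
Detail at w0 (counterexample):
  At w0: \Diamond p is true, so \neg \Diamond p is false.
    At w0: \Diamond p requires p at some successor in {w0, w1, w2, w4, w5}.
      p holds at w0, so \Diamond p is true at w0.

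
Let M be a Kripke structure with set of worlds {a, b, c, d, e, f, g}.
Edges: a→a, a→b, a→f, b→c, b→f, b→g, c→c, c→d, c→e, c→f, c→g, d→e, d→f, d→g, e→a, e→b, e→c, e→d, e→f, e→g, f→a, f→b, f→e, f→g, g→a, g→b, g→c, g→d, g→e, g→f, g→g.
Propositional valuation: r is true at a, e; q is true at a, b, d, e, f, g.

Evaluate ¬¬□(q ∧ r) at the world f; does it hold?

No

At f: ¬□(q ∧ r) is true, so ¬¬□(q ∧ r) is false.
  At f: □(q ∧ r) is false, so ¬□(q ∧ r) is true.
    At f: □(q ∧ r) requires q ∧ r at every successor {a, b, e, g}.
      q ∧ r fails at b, so □(q ∧ r) is false at f.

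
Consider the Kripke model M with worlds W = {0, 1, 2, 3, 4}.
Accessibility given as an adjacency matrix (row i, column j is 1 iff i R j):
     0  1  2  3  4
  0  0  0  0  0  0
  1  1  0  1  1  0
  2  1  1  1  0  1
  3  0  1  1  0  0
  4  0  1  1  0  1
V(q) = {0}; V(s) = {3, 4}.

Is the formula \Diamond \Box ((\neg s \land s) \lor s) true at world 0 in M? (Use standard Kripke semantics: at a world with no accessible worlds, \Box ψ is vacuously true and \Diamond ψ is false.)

Recall that \Box ψ holds at a world iff ψ holds at every accessible world, and \Diamond ψ holds iff ψ holds at some accessible world.
At 0: no accessible worlds, so \Diamond \Box ((\neg s \land s) \lor s) is false.

No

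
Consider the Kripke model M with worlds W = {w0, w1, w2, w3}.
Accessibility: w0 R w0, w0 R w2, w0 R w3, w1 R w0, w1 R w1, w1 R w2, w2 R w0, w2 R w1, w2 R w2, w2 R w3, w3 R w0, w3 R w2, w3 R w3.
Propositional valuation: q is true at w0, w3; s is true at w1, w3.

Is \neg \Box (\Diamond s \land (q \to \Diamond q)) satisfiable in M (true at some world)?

Let φ = \neg \Box (\Diamond s \land (q \to \Diamond q)). Evaluate φ at each world:
  w0 (successors {w0, w2, w3}): φ is false.
  w1 (successors {w0, w1, w2}): φ is false.
  w2 (successors {w0, w1, w2, w3}): φ is false.
  w3 (successors {w0, w2, w3}): φ is false.
For instance, at w0:
  At w0: \Box (\Diamond s \land (q \to \Diamond q)) is true, so \neg \Box (\Diamond s \land (q \to \Diamond q)) is false.
    At w0: \Box (\Diamond s \land (q \to \Diamond q)) requires \Diamond s \land (q \to \Diamond q) at every successor {w0, w2, w3}.
      At w0: \Diamond s \land (q \to \Diamond q) is true.
      At w2: \Diamond s \land (q \to \Diamond q) is true.
      At w3: \Diamond s \land (q \to \Diamond q) is true.
    So \Box (\Diamond s \land (q \to \Diamond q)) is true at w0.

No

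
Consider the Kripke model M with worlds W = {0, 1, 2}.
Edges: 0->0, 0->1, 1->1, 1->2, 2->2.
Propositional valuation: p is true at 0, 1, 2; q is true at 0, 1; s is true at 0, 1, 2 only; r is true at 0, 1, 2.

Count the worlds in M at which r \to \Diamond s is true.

3

Recall that \Diamond ψ holds at a world iff ψ holds at some accessible world.
Let φ = r \to \Diamond s. Evaluate φ at each world:
  0 (successors {0, 1}): φ is true.
  1 (successors {1, 2}): φ is true.
  2 (successors {2}): φ is true.
For instance, at 2:
  At 2: r is true, \Diamond s is true, so r \to \Diamond s is true.
    At 2: \Diamond s requires s at some successor in {2}.
      s holds at 2, so \Diamond s is true at 2.
Satisfying worlds: {0, 1, 2}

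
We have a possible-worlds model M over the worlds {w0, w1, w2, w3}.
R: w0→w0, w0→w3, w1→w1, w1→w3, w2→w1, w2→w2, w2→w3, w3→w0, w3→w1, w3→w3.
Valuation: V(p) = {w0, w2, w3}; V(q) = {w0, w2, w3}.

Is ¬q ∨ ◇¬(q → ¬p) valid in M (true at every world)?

Yes

Recall that ◇ψ holds at a world iff ψ holds at some accessible world.
Let φ = ¬q ∨ ◇¬(q → ¬p). Evaluate φ at each world:
  w0 (successors {w0, w3}): φ is true.
  w1 (successors {w1, w3}): φ is true.
  w2 (successors {w1, w2, w3}): φ is true.
  w3 (successors {w0, w1, w3}): φ is true.
For instance, at w0:
  At w0: ¬q is false, ◇¬(q → ¬p) is true, so ¬q ∨ ◇¬(q → ¬p) is true.
    At w0: ◇¬(q → ¬p) requires ¬(q → ¬p) at some successor in {w0, w3}.
      ¬(q → ¬p) holds at w0, so ◇¬(q → ¬p) is true at w0.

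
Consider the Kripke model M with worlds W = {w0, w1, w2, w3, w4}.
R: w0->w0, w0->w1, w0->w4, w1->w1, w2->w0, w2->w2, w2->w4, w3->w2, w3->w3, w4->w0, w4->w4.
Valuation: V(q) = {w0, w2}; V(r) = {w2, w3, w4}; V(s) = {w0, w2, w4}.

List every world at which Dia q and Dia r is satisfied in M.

w0, w2, w3, w4

Recall that Dia ψ holds at a world iff ψ holds at some accessible world.
Let φ = Dia q and Dia r. Evaluate φ at each world:
  w0 (successors {w0, w1, w4}): φ is true.
  w1 (successors {w1}): φ is false.
  w2 (successors {w0, w2, w4}): φ is true.
  w3 (successors {w2, w3}): φ is true.
  w4 (successors {w0, w4}): φ is true.
For instance, at w2:
  At w2: Dia q is true, Dia r is true, so Dia q and Dia r is true.
    At w2: Dia q requires q at some successor in {w0, w2, w4}.
      q holds at w0, so Dia q is true at w2.
    At w2: Dia r requires r at some successor in {w0, w2, w4}.
      r holds at w2, so Dia r is true at w2.
Satisfying worlds: {w0, w2, w3, w4}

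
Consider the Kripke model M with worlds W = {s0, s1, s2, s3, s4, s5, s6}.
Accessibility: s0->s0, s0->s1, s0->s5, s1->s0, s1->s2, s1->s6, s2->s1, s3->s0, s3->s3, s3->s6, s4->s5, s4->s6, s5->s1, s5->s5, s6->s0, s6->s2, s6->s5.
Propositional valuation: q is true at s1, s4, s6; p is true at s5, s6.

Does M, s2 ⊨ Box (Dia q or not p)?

At s2: Box (Dia q or not p) requires Dia q or not p at every successor {s1}.
    At s1: Dia q is true, not p is true, so Dia q or not p is true.
      At s1: Dia q requires q at some successor in {s0, s2, s6}.
        q holds at s6, so Dia q is true at s1.
So Box (Dia q or not p) is true at s2.

Yes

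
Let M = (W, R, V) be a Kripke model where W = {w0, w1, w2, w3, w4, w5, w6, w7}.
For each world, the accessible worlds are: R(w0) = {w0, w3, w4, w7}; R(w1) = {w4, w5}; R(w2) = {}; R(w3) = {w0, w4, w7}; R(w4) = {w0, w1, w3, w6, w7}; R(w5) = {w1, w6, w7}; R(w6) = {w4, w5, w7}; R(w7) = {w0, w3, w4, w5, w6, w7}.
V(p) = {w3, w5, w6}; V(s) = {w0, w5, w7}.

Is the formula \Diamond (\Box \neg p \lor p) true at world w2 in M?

At w2: no accessible worlds, so \Diamond (\Box \neg p \lor p) is false.

No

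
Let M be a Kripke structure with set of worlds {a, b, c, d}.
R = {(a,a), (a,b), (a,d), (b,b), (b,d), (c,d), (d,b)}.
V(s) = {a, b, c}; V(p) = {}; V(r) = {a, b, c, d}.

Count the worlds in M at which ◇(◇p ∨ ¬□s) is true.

3

Let φ = ◇(◇p ∨ ¬□s). Evaluate φ at each world:
  a (successors {a, b, d}): φ is true.
  b (successors {b, d}): φ is true.
  c (successors {d}): φ is false.
  d (successors {b}): φ is true.
For instance, at b:
  At b: ◇(◇p ∨ ¬□s) requires ◇p ∨ ¬□s at some successor in {b, d}.
    ◇p ∨ ¬□s holds at b, so ◇(◇p ∨ ¬□s) is true at b.
      At b: ◇p is false, ¬□s is true, so ◇p ∨ ¬□s is true.
Satisfying worlds: {a, b, d}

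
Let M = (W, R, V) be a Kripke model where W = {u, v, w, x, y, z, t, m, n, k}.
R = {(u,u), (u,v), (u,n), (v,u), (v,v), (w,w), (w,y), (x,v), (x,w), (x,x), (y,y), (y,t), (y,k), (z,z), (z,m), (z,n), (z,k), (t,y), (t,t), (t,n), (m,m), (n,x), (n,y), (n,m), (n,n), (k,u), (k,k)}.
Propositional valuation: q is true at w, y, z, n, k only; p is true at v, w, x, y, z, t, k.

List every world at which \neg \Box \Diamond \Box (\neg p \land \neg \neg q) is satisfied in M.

u, v, w, x, y, z, t, m, n, k

Let φ = \neg \Box \Diamond \Box (\neg p \land \neg \neg q). Evaluate φ at each world:
  u (successors {u, v, n}): φ is true.
  v (successors {u, v}): φ is true.
  w (successors {w, y}): φ is true.
  x (successors {v, w, x}): φ is true.
  y (successors {y, t, k}): φ is true.
  z (successors {z, m, n, k}): φ is true.
  t (successors {y, t, n}): φ is true.
  m (successors {m}): φ is true.
  n (successors {x, y, m, n}): φ is true.
  k (successors {u, k}): φ is true.
For instance, at u:
  At u: \Box \Diamond \Box (\neg p \land \neg \neg q) is false, so \neg \Box \Diamond \Box (\neg p \land \neg \neg q) is true.
    At u: \Box \Diamond \Box (\neg p \land \neg \neg q) requires \Diamond \Box (\neg p \land \neg \neg q) at every successor {u, v, n}.
      \Diamond \Box (\neg p \land \neg \neg q) fails at u, so \Box \Diamond \Box (\neg p \land \neg \neg q) is false at u.
Satisfying worlds: {u, v, w, x, y, z, t, m, n, k}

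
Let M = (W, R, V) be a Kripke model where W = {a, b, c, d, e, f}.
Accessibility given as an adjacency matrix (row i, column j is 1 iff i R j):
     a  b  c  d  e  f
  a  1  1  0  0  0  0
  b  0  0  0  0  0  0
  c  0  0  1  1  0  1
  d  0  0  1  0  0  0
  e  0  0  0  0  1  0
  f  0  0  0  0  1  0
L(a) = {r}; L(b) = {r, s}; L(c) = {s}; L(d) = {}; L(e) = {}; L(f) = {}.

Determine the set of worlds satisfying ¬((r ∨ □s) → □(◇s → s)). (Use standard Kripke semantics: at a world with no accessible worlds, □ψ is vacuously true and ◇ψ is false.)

Let φ = ¬((r ∨ □s) → □(◇s → s)). Evaluate φ at each world:
  a (successors {a, b}): φ is true.
  b (successors ∅): φ is false.
  c (successors {c, d, f}): φ is false.
  d (successors {c}): φ is false.
  e (successors {e}): φ is false.
  f (successors {e}): φ is false.
For instance, at e:
  At e: (r ∨ □s) → □(◇s → s) is true, so ¬((r ∨ □s) → □(◇s → s)) is false.
    At e: r ∨ □s is false, □(◇s → s) is true, so (r ∨ □s) → □(◇s → s) is true.
      At e: r is false, □s is false, so r ∨ □s is false.
      At e: □(◇s → s) requires ◇s → s at every successor {e}.
        At e: ◇s → s is true.
      So □(◇s → s) is true at e.
Satisfying worlds: {a}

a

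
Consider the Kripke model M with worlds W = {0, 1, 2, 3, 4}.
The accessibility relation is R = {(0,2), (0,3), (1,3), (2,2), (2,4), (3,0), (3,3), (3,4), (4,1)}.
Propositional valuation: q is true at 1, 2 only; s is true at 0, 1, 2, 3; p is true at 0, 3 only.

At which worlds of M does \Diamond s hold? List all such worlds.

0, 1, 2, 3, 4

Let φ = \Diamond s. Evaluate φ at each world:
  0 (successors {2, 3}): φ is true.
  1 (successors {3}): φ is true.
  2 (successors {2, 4}): φ is true.
  3 (successors {0, 3, 4}): φ is true.
  4 (successors {1}): φ is true.
For instance, at 3:
  At 3: \Diamond s requires s at some successor in {0, 3, 4}.
    s holds at 0, so \Diamond s is true at 3.
Satisfying worlds: {0, 1, 2, 3, 4}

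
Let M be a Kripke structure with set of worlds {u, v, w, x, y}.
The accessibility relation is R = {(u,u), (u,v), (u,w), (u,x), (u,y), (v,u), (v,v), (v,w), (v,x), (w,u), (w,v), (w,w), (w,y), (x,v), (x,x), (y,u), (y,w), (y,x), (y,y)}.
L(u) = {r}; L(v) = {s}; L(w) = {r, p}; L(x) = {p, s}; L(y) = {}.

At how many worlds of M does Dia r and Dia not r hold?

4

Recall that Dia ψ holds at a world iff ψ holds at some accessible world.
Let φ = Dia r and Dia not r. Evaluate φ at each world:
  u (successors {u, v, w, x, y}): φ is true.
  v (successors {u, v, w, x}): φ is true.
  w (successors {u, v, w, y}): φ is true.
  x (successors {v, x}): φ is false.
  y (successors {u, w, x, y}): φ is true.
For instance, at v:
  At v: Dia r is true, Dia not r is true, so Dia r and Dia not r is true.
    At v: Dia r requires r at some successor in {u, v, w, x}.
      r holds at u, so Dia r is true at v.
    At v: Dia not r requires not r at some successor in {u, v, w, x}.
      not r holds at v, so Dia not r is true at v.
Satisfying worlds: {u, v, w, y}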